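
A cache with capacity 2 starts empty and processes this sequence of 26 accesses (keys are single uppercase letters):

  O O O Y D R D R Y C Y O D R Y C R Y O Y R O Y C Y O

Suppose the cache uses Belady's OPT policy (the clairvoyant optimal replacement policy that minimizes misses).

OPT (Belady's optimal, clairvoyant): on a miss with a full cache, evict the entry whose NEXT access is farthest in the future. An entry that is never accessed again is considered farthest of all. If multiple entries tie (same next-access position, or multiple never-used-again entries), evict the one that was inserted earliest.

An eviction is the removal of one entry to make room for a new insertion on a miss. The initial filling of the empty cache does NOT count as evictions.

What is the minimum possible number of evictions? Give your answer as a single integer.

OPT (Belady) simulation (capacity=2):
  1. access O: MISS. Cache: [O]
  2. access O: HIT. Next use of O: step 3. Cache: [O]
  3. access O: HIT. Next use of O: step 12. Cache: [O]
  4. access Y: MISS. Cache: [O Y]
  5. access D: MISS, evict O (next use: step 12). Cache: [Y D]
  6. access R: MISS, evict Y (next use: step 9). Cache: [D R]
  7. access D: HIT. Next use of D: step 13. Cache: [D R]
  8. access R: HIT. Next use of R: step 14. Cache: [D R]
  9. access Y: MISS, evict R (next use: step 14). Cache: [D Y]
  10. access C: MISS, evict D (next use: step 13). Cache: [Y C]
  11. access Y: HIT. Next use of Y: step 15. Cache: [Y C]
  12. access O: MISS, evict C (next use: step 16). Cache: [Y O]
  13. access D: MISS, evict O (next use: step 19). Cache: [Y D]
  14. access R: MISS, evict D (next use: never). Cache: [Y R]
  15. access Y: HIT. Next use of Y: step 18. Cache: [Y R]
  16. access C: MISS, evict Y (next use: step 18). Cache: [R C]
  17. access R: HIT. Next use of R: step 21. Cache: [R C]
  18. access Y: MISS, evict C (next use: step 24). Cache: [R Y]
  19. access O: MISS, evict R (next use: step 21). Cache: [Y O]
  20. access Y: HIT. Next use of Y: step 23. Cache: [Y O]
  21. access R: MISS, evict Y (next use: step 23). Cache: [O R]
  22. access O: HIT. Next use of O: step 26. Cache: [O R]
  23. access Y: MISS, evict R (next use: never). Cache: [O Y]
  24. access C: MISS, evict O (next use: step 26). Cache: [Y C]
  25. access Y: HIT. Next use of Y: never. Cache: [Y C]
  26. access O: MISS, evict Y (next use: never). Cache: [C O]
Total: 10 hits, 16 misses, 14 evictions

Answer: 14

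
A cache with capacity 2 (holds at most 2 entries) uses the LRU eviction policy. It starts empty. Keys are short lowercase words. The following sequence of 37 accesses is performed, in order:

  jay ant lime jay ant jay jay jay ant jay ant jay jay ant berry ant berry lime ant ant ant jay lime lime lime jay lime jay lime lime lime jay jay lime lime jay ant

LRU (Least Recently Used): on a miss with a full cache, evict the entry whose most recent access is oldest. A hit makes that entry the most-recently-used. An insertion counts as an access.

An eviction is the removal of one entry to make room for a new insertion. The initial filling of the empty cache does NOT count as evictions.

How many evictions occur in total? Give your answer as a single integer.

Answer: 9

Derivation:
LRU simulation (capacity=2):
  1. access jay: MISS. Cache (LRU->MRU): [jay]
  2. access ant: MISS. Cache (LRU->MRU): [jay ant]
  3. access lime: MISS, evict jay. Cache (LRU->MRU): [ant lime]
  4. access jay: MISS, evict ant. Cache (LRU->MRU): [lime jay]
  5. access ant: MISS, evict lime. Cache (LRU->MRU): [jay ant]
  6. access jay: HIT. Cache (LRU->MRU): [ant jay]
  7. access jay: HIT. Cache (LRU->MRU): [ant jay]
  8. access jay: HIT. Cache (LRU->MRU): [ant jay]
  9. access ant: HIT. Cache (LRU->MRU): [jay ant]
  10. access jay: HIT. Cache (LRU->MRU): [ant jay]
  11. access ant: HIT. Cache (LRU->MRU): [jay ant]
  12. access jay: HIT. Cache (LRU->MRU): [ant jay]
  13. access jay: HIT. Cache (LRU->MRU): [ant jay]
  14. access ant: HIT. Cache (LRU->MRU): [jay ant]
  15. access berry: MISS, evict jay. Cache (LRU->MRU): [ant berry]
  16. access ant: HIT. Cache (LRU->MRU): [berry ant]
  17. access berry: HIT. Cache (LRU->MRU): [ant berry]
  18. access lime: MISS, evict ant. Cache (LRU->MRU): [berry lime]
  19. access ant: MISS, evict berry. Cache (LRU->MRU): [lime ant]
  20. access ant: HIT. Cache (LRU->MRU): [lime ant]
  21. access ant: HIT. Cache (LRU->MRU): [lime ant]
  22. access jay: MISS, evict lime. Cache (LRU->MRU): [ant jay]
  23. access lime: MISS, evict ant. Cache (LRU->MRU): [jay lime]
  24. access lime: HIT. Cache (LRU->MRU): [jay lime]
  25. access lime: HIT. Cache (LRU->MRU): [jay lime]
  26. access jay: HIT. Cache (LRU->MRU): [lime jay]
  27. access lime: HIT. Cache (LRU->MRU): [jay lime]
  28. access jay: HIT. Cache (LRU->MRU): [lime jay]
  29. access lime: HIT. Cache (LRU->MRU): [jay lime]
  30. access lime: HIT. Cache (LRU->MRU): [jay lime]
  31. access lime: HIT. Cache (LRU->MRU): [jay lime]
  32. access jay: HIT. Cache (LRU->MRU): [lime jay]
  33. access jay: HIT. Cache (LRU->MRU): [lime jay]
  34. access lime: HIT. Cache (LRU->MRU): [jay lime]
  35. access lime: HIT. Cache (LRU->MRU): [jay lime]
  36. access jay: HIT. Cache (LRU->MRU): [lime jay]
  37. access ant: MISS, evict lime. Cache (LRU->MRU): [jay ant]
Total: 26 hits, 11 misses, 9 evictions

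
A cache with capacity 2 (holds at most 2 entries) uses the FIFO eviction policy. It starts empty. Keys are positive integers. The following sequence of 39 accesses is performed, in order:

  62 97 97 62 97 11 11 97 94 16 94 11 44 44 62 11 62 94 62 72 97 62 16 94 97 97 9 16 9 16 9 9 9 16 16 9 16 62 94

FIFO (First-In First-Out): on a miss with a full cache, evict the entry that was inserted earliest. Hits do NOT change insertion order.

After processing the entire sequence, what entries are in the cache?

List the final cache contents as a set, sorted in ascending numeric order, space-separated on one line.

FIFO simulation (capacity=2):
  1. access 62: MISS. Cache (old->new): [62]
  2. access 97: MISS. Cache (old->new): [62 97]
  3. access 97: HIT. Cache (old->new): [62 97]
  4. access 62: HIT. Cache (old->new): [62 97]
  5. access 97: HIT. Cache (old->new): [62 97]
  6. access 11: MISS, evict 62. Cache (old->new): [97 11]
  7. access 11: HIT. Cache (old->new): [97 11]
  8. access 97: HIT. Cache (old->new): [97 11]
  9. access 94: MISS, evict 97. Cache (old->new): [11 94]
  10. access 16: MISS, evict 11. Cache (old->new): [94 16]
  11. access 94: HIT. Cache (old->new): [94 16]
  12. access 11: MISS, evict 94. Cache (old->new): [16 11]
  13. access 44: MISS, evict 16. Cache (old->new): [11 44]
  14. access 44: HIT. Cache (old->new): [11 44]
  15. access 62: MISS, evict 11. Cache (old->new): [44 62]
  16. access 11: MISS, evict 44. Cache (old->new): [62 11]
  17. access 62: HIT. Cache (old->new): [62 11]
  18. access 94: MISS, evict 62. Cache (old->new): [11 94]
  19. access 62: MISS, evict 11. Cache (old->new): [94 62]
  20. access 72: MISS, evict 94. Cache (old->new): [62 72]
  21. access 97: MISS, evict 62. Cache (old->new): [72 97]
  22. access 62: MISS, evict 72. Cache (old->new): [97 62]
  23. access 16: MISS, evict 97. Cache (old->new): [62 16]
  24. access 94: MISS, evict 62. Cache (old->new): [16 94]
  25. access 97: MISS, evict 16. Cache (old->new): [94 97]
  26. access 97: HIT. Cache (old->new): [94 97]
  27. access 9: MISS, evict 94. Cache (old->new): [97 9]
  28. access 16: MISS, evict 97. Cache (old->new): [9 16]
  29. access 9: HIT. Cache (old->new): [9 16]
  30. access 16: HIT. Cache (old->new): [9 16]
  31. access 9: HIT. Cache (old->new): [9 16]
  32. access 9: HIT. Cache (old->new): [9 16]
  33. access 9: HIT. Cache (old->new): [9 16]
  34. access 16: HIT. Cache (old->new): [9 16]
  35. access 16: HIT. Cache (old->new): [9 16]
  36. access 9: HIT. Cache (old->new): [9 16]
  37. access 16: HIT. Cache (old->new): [9 16]
  38. access 62: MISS, evict 9. Cache (old->new): [16 62]
  39. access 94: MISS, evict 16. Cache (old->new): [62 94]
Total: 18 hits, 21 misses, 19 evictions

Answer: 62 94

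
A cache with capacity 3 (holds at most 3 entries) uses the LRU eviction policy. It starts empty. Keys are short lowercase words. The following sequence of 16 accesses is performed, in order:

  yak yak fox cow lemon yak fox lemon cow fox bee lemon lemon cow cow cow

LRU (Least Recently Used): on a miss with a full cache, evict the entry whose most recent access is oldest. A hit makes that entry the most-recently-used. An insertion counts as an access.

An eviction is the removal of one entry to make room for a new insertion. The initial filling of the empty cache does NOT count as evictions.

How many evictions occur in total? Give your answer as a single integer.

Answer: 7

Derivation:
LRU simulation (capacity=3):
  1. access yak: MISS. Cache (LRU->MRU): [yak]
  2. access yak: HIT. Cache (LRU->MRU): [yak]
  3. access fox: MISS. Cache (LRU->MRU): [yak fox]
  4. access cow: MISS. Cache (LRU->MRU): [yak fox cow]
  5. access lemon: MISS, evict yak. Cache (LRU->MRU): [fox cow lemon]
  6. access yak: MISS, evict fox. Cache (LRU->MRU): [cow lemon yak]
  7. access fox: MISS, evict cow. Cache (LRU->MRU): [lemon yak fox]
  8. access lemon: HIT. Cache (LRU->MRU): [yak fox lemon]
  9. access cow: MISS, evict yak. Cache (LRU->MRU): [fox lemon cow]
  10. access fox: HIT. Cache (LRU->MRU): [lemon cow fox]
  11. access bee: MISS, evict lemon. Cache (LRU->MRU): [cow fox bee]
  12. access lemon: MISS, evict cow. Cache (LRU->MRU): [fox bee lemon]
  13. access lemon: HIT. Cache (LRU->MRU): [fox bee lemon]
  14. access cow: MISS, evict fox. Cache (LRU->MRU): [bee lemon cow]
  15. access cow: HIT. Cache (LRU->MRU): [bee lemon cow]
  16. access cow: HIT. Cache (LRU->MRU): [bee lemon cow]
Total: 6 hits, 10 misses, 7 evictions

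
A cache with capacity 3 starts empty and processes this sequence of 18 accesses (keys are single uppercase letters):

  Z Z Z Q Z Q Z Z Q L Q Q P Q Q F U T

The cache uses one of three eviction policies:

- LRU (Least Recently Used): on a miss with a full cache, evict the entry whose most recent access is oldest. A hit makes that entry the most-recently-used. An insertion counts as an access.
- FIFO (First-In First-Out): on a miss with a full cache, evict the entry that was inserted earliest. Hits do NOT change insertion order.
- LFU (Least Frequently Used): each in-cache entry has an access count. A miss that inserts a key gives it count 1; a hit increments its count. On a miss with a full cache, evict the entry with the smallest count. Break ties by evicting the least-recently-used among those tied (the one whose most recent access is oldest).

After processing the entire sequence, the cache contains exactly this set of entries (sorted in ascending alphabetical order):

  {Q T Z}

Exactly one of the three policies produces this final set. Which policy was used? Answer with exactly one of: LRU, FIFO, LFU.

Answer: LFU

Derivation:
Simulating under each policy and comparing final sets:
  LRU: final set = {F T U} -> differs
  FIFO: final set = {F T U} -> differs
  LFU: final set = {Q T Z} -> MATCHES target
Only LFU produces the target set.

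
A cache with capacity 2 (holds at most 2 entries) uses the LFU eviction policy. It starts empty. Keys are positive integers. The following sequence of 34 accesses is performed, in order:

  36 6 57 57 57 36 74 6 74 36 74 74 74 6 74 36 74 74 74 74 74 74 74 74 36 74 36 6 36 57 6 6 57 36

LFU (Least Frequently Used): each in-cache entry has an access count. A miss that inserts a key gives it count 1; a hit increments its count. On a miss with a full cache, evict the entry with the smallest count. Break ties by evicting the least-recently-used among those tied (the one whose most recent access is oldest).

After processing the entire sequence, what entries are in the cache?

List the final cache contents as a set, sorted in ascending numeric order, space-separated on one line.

Answer: 36 74

Derivation:
LFU simulation (capacity=2):
  1. access 36: MISS. Cache: [36(c=1)]
  2. access 6: MISS. Cache: [36(c=1) 6(c=1)]
  3. access 57: MISS, evict 36(c=1). Cache: [6(c=1) 57(c=1)]
  4. access 57: HIT, count now 2. Cache: [6(c=1) 57(c=2)]
  5. access 57: HIT, count now 3. Cache: [6(c=1) 57(c=3)]
  6. access 36: MISS, evict 6(c=1). Cache: [36(c=1) 57(c=3)]
  7. access 74: MISS, evict 36(c=1). Cache: [74(c=1) 57(c=3)]
  8. access 6: MISS, evict 74(c=1). Cache: [6(c=1) 57(c=3)]
  9. access 74: MISS, evict 6(c=1). Cache: [74(c=1) 57(c=3)]
  10. access 36: MISS, evict 74(c=1). Cache: [36(c=1) 57(c=3)]
  11. access 74: MISS, evict 36(c=1). Cache: [74(c=1) 57(c=3)]
  12. access 74: HIT, count now 2. Cache: [74(c=2) 57(c=3)]
  13. access 74: HIT, count now 3. Cache: [57(c=3) 74(c=3)]
  14. access 6: MISS, evict 57(c=3). Cache: [6(c=1) 74(c=3)]
  15. access 74: HIT, count now 4. Cache: [6(c=1) 74(c=4)]
  16. access 36: MISS, evict 6(c=1). Cache: [36(c=1) 74(c=4)]
  17. access 74: HIT, count now 5. Cache: [36(c=1) 74(c=5)]
  18. access 74: HIT, count now 6. Cache: [36(c=1) 74(c=6)]
  19. access 74: HIT, count now 7. Cache: [36(c=1) 74(c=7)]
  20. access 74: HIT, count now 8. Cache: [36(c=1) 74(c=8)]
  21. access 74: HIT, count now 9. Cache: [36(c=1) 74(c=9)]
  22. access 74: HIT, count now 10. Cache: [36(c=1) 74(c=10)]
  23. access 74: HIT, count now 11. Cache: [36(c=1) 74(c=11)]
  24. access 74: HIT, count now 12. Cache: [36(c=1) 74(c=12)]
  25. access 36: HIT, count now 2. Cache: [36(c=2) 74(c=12)]
  26. access 74: HIT, count now 13. Cache: [36(c=2) 74(c=13)]
  27. access 36: HIT, count now 3. Cache: [36(c=3) 74(c=13)]
  28. access 6: MISS, evict 36(c=3). Cache: [6(c=1) 74(c=13)]
  29. access 36: MISS, evict 6(c=1). Cache: [36(c=1) 74(c=13)]
  30. access 57: MISS, evict 36(c=1). Cache: [57(c=1) 74(c=13)]
  31. access 6: MISS, evict 57(c=1). Cache: [6(c=1) 74(c=13)]
  32. access 6: HIT, count now 2. Cache: [6(c=2) 74(c=13)]
  33. access 57: MISS, evict 6(c=2). Cache: [57(c=1) 74(c=13)]
  34. access 36: MISS, evict 57(c=1). Cache: [36(c=1) 74(c=13)]
Total: 17 hits, 17 misses, 15 evictions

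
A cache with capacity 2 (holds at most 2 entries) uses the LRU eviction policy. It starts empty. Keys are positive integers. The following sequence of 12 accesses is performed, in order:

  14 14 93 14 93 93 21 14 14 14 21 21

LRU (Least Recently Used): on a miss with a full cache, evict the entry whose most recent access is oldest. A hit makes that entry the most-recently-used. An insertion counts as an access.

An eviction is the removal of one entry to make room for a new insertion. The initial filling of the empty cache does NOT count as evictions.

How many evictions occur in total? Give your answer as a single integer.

Answer: 2

Derivation:
LRU simulation (capacity=2):
  1. access 14: MISS. Cache (LRU->MRU): [14]
  2. access 14: HIT. Cache (LRU->MRU): [14]
  3. access 93: MISS. Cache (LRU->MRU): [14 93]
  4. access 14: HIT. Cache (LRU->MRU): [93 14]
  5. access 93: HIT. Cache (LRU->MRU): [14 93]
  6. access 93: HIT. Cache (LRU->MRU): [14 93]
  7. access 21: MISS, evict 14. Cache (LRU->MRU): [93 21]
  8. access 14: MISS, evict 93. Cache (LRU->MRU): [21 14]
  9. access 14: HIT. Cache (LRU->MRU): [21 14]
  10. access 14: HIT. Cache (LRU->MRU): [21 14]
  11. access 21: HIT. Cache (LRU->MRU): [14 21]
  12. access 21: HIT. Cache (LRU->MRU): [14 21]
Total: 8 hits, 4 misses, 2 evictions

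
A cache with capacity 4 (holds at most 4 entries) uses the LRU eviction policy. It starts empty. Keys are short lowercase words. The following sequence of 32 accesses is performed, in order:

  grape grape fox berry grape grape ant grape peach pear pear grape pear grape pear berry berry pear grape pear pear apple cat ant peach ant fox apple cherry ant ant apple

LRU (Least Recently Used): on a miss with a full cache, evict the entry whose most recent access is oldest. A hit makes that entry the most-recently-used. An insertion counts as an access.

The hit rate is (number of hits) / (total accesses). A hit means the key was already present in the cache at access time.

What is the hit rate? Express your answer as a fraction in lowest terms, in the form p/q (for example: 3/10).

Answer: 9/16

Derivation:
LRU simulation (capacity=4):
  1. access grape: MISS. Cache (LRU->MRU): [grape]
  2. access grape: HIT. Cache (LRU->MRU): [grape]
  3. access fox: MISS. Cache (LRU->MRU): [grape fox]
  4. access berry: MISS. Cache (LRU->MRU): [grape fox berry]
  5. access grape: HIT. Cache (LRU->MRU): [fox berry grape]
  6. access grape: HIT. Cache (LRU->MRU): [fox berry grape]
  7. access ant: MISS. Cache (LRU->MRU): [fox berry grape ant]
  8. access grape: HIT. Cache (LRU->MRU): [fox berry ant grape]
  9. access peach: MISS, evict fox. Cache (LRU->MRU): [berry ant grape peach]
  10. access pear: MISS, evict berry. Cache (LRU->MRU): [ant grape peach pear]
  11. access pear: HIT. Cache (LRU->MRU): [ant grape peach pear]
  12. access grape: HIT. Cache (LRU->MRU): [ant peach pear grape]
  13. access pear: HIT. Cache (LRU->MRU): [ant peach grape pear]
  14. access grape: HIT. Cache (LRU->MRU): [ant peach pear grape]
  15. access pear: HIT. Cache (LRU->MRU): [ant peach grape pear]
  16. access berry: MISS, evict ant. Cache (LRU->MRU): [peach grape pear berry]
  17. access berry: HIT. Cache (LRU->MRU): [peach grape pear berry]
  18. access pear: HIT. Cache (LRU->MRU): [peach grape berry pear]
  19. access grape: HIT. Cache (LRU->MRU): [peach berry pear grape]
  20. access pear: HIT. Cache (LRU->MRU): [peach berry grape pear]
  21. access pear: HIT. Cache (LRU->MRU): [peach berry grape pear]
  22. access apple: MISS, evict peach. Cache (LRU->MRU): [berry grape pear apple]
  23. access cat: MISS, evict berry. Cache (LRU->MRU): [grape pear apple cat]
  24. access ant: MISS, evict grape. Cache (LRU->MRU): [pear apple cat ant]
  25. access peach: MISS, evict pear. Cache (LRU->MRU): [apple cat ant peach]
  26. access ant: HIT. Cache (LRU->MRU): [apple cat peach ant]
  27. access fox: MISS, evict apple. Cache (LRU->MRU): [cat peach ant fox]
  28. access apple: MISS, evict cat. Cache (LRU->MRU): [peach ant fox apple]
  29. access cherry: MISS, evict peach. Cache (LRU->MRU): [ant fox apple cherry]
  30. access ant: HIT. Cache (LRU->MRU): [fox apple cherry ant]
  31. access ant: HIT. Cache (LRU->MRU): [fox apple cherry ant]
  32. access apple: HIT. Cache (LRU->MRU): [fox cherry ant apple]
Total: 18 hits, 14 misses, 10 evictions

Hit rate = 18/32 = 9/16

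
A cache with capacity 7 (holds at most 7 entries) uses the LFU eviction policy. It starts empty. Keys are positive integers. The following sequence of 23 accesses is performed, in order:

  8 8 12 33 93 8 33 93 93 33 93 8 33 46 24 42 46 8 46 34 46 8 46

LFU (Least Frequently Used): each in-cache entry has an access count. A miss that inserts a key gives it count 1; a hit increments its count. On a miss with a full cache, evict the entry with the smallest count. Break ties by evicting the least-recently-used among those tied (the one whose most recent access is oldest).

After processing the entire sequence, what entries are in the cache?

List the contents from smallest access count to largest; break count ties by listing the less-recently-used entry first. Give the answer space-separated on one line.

Answer: 24 42 34 93 33 46 8

Derivation:
LFU simulation (capacity=7):
  1. access 8: MISS. Cache: [8(c=1)]
  2. access 8: HIT, count now 2. Cache: [8(c=2)]
  3. access 12: MISS. Cache: [12(c=1) 8(c=2)]
  4. access 33: MISS. Cache: [12(c=1) 33(c=1) 8(c=2)]
  5. access 93: MISS. Cache: [12(c=1) 33(c=1) 93(c=1) 8(c=2)]
  6. access 8: HIT, count now 3. Cache: [12(c=1) 33(c=1) 93(c=1) 8(c=3)]
  7. access 33: HIT, count now 2. Cache: [12(c=1) 93(c=1) 33(c=2) 8(c=3)]
  8. access 93: HIT, count now 2. Cache: [12(c=1) 33(c=2) 93(c=2) 8(c=3)]
  9. access 93: HIT, count now 3. Cache: [12(c=1) 33(c=2) 8(c=3) 93(c=3)]
  10. access 33: HIT, count now 3. Cache: [12(c=1) 8(c=3) 93(c=3) 33(c=3)]
  11. access 93: HIT, count now 4. Cache: [12(c=1) 8(c=3) 33(c=3) 93(c=4)]
  12. access 8: HIT, count now 4. Cache: [12(c=1) 33(c=3) 93(c=4) 8(c=4)]
  13. access 33: HIT, count now 4. Cache: [12(c=1) 93(c=4) 8(c=4) 33(c=4)]
  14. access 46: MISS. Cache: [12(c=1) 46(c=1) 93(c=4) 8(c=4) 33(c=4)]
  15. access 24: MISS. Cache: [12(c=1) 46(c=1) 24(c=1) 93(c=4) 8(c=4) 33(c=4)]
  16. access 42: MISS. Cache: [12(c=1) 46(c=1) 24(c=1) 42(c=1) 93(c=4) 8(c=4) 33(c=4)]
  17. access 46: HIT, count now 2. Cache: [12(c=1) 24(c=1) 42(c=1) 46(c=2) 93(c=4) 8(c=4) 33(c=4)]
  18. access 8: HIT, count now 5. Cache: [12(c=1) 24(c=1) 42(c=1) 46(c=2) 93(c=4) 33(c=4) 8(c=5)]
  19. access 46: HIT, count now 3. Cache: [12(c=1) 24(c=1) 42(c=1) 46(c=3) 93(c=4) 33(c=4) 8(c=5)]
  20. access 34: MISS, evict 12(c=1). Cache: [24(c=1) 42(c=1) 34(c=1) 46(c=3) 93(c=4) 33(c=4) 8(c=5)]
  21. access 46: HIT, count now 4. Cache: [24(c=1) 42(c=1) 34(c=1) 93(c=4) 33(c=4) 46(c=4) 8(c=5)]
  22. access 8: HIT, count now 6. Cache: [24(c=1) 42(c=1) 34(c=1) 93(c=4) 33(c=4) 46(c=4) 8(c=6)]
  23. access 46: HIT, count now 5. Cache: [24(c=1) 42(c=1) 34(c=1) 93(c=4) 33(c=4) 46(c=5) 8(c=6)]
Total: 15 hits, 8 misses, 1 evictions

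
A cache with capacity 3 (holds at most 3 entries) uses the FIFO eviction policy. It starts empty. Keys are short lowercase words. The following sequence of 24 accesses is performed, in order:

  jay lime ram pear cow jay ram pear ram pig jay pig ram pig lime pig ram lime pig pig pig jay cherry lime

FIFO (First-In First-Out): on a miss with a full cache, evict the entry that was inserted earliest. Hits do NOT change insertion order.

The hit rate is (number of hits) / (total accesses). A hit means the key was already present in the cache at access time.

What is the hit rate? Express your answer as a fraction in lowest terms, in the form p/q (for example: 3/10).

FIFO simulation (capacity=3):
  1. access jay: MISS. Cache (old->new): [jay]
  2. access lime: MISS. Cache (old->new): [jay lime]
  3. access ram: MISS. Cache (old->new): [jay lime ram]
  4. access pear: MISS, evict jay. Cache (old->new): [lime ram pear]
  5. access cow: MISS, evict lime. Cache (old->new): [ram pear cow]
  6. access jay: MISS, evict ram. Cache (old->new): [pear cow jay]
  7. access ram: MISS, evict pear. Cache (old->new): [cow jay ram]
  8. access pear: MISS, evict cow. Cache (old->new): [jay ram pear]
  9. access ram: HIT. Cache (old->new): [jay ram pear]
  10. access pig: MISS, evict jay. Cache (old->new): [ram pear pig]
  11. access jay: MISS, evict ram. Cache (old->new): [pear pig jay]
  12. access pig: HIT. Cache (old->new): [pear pig jay]
  13. access ram: MISS, evict pear. Cache (old->new): [pig jay ram]
  14. access pig: HIT. Cache (old->new): [pig jay ram]
  15. access lime: MISS, evict pig. Cache (old->new): [jay ram lime]
  16. access pig: MISS, evict jay. Cache (old->new): [ram lime pig]
  17. access ram: HIT. Cache (old->new): [ram lime pig]
  18. access lime: HIT. Cache (old->new): [ram lime pig]
  19. access pig: HIT. Cache (old->new): [ram lime pig]
  20. access pig: HIT. Cache (old->new): [ram lime pig]
  21. access pig: HIT. Cache (old->new): [ram lime pig]
  22. access jay: MISS, evict ram. Cache (old->new): [lime pig jay]
  23. access cherry: MISS, evict lime. Cache (old->new): [pig jay cherry]
  24. access lime: MISS, evict pig. Cache (old->new): [jay cherry lime]
Total: 8 hits, 16 misses, 13 evictions

Hit rate = 8/24 = 1/3

Answer: 1/3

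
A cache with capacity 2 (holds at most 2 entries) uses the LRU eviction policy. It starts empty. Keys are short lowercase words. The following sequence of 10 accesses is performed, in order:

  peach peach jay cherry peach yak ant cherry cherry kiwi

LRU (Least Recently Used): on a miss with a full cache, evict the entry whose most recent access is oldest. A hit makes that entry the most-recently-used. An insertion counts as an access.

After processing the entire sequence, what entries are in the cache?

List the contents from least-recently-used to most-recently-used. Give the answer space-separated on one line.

LRU simulation (capacity=2):
  1. access peach: MISS. Cache (LRU->MRU): [peach]
  2. access peach: HIT. Cache (LRU->MRU): [peach]
  3. access jay: MISS. Cache (LRU->MRU): [peach jay]
  4. access cherry: MISS, evict peach. Cache (LRU->MRU): [jay cherry]
  5. access peach: MISS, evict jay. Cache (LRU->MRU): [cherry peach]
  6. access yak: MISS, evict cherry. Cache (LRU->MRU): [peach yak]
  7. access ant: MISS, evict peach. Cache (LRU->MRU): [yak ant]
  8. access cherry: MISS, evict yak. Cache (LRU->MRU): [ant cherry]
  9. access cherry: HIT. Cache (LRU->MRU): [ant cherry]
  10. access kiwi: MISS, evict ant. Cache (LRU->MRU): [cherry kiwi]
Total: 2 hits, 8 misses, 6 evictions

Answer: cherry kiwi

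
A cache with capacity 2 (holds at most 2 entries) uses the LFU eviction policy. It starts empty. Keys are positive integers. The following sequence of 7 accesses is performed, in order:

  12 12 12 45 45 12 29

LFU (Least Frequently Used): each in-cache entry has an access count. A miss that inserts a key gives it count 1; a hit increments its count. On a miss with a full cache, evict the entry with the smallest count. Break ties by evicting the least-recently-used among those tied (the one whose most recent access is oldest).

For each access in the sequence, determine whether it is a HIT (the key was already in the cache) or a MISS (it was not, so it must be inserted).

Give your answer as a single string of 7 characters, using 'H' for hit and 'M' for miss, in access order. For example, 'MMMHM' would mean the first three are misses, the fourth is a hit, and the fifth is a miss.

LFU simulation (capacity=2):
  1. access 12: MISS. Cache: [12(c=1)]
  2. access 12: HIT, count now 2. Cache: [12(c=2)]
  3. access 12: HIT, count now 3. Cache: [12(c=3)]
  4. access 45: MISS. Cache: [45(c=1) 12(c=3)]
  5. access 45: HIT, count now 2. Cache: [45(c=2) 12(c=3)]
  6. access 12: HIT, count now 4. Cache: [45(c=2) 12(c=4)]
  7. access 29: MISS, evict 45(c=2). Cache: [29(c=1) 12(c=4)]
Total: 4 hits, 3 misses, 1 evictions

Answer: MHHMHHM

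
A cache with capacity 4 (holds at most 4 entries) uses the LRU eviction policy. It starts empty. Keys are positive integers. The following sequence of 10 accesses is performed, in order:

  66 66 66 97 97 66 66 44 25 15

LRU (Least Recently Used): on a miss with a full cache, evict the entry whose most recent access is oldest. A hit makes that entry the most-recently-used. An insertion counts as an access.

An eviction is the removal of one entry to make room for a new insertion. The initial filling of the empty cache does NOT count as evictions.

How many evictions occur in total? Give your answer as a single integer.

LRU simulation (capacity=4):
  1. access 66: MISS. Cache (LRU->MRU): [66]
  2. access 66: HIT. Cache (LRU->MRU): [66]
  3. access 66: HIT. Cache (LRU->MRU): [66]
  4. access 97: MISS. Cache (LRU->MRU): [66 97]
  5. access 97: HIT. Cache (LRU->MRU): [66 97]
  6. access 66: HIT. Cache (LRU->MRU): [97 66]
  7. access 66: HIT. Cache (LRU->MRU): [97 66]
  8. access 44: MISS. Cache (LRU->MRU): [97 66 44]
  9. access 25: MISS. Cache (LRU->MRU): [97 66 44 25]
  10. access 15: MISS, evict 97. Cache (LRU->MRU): [66 44 25 15]
Total: 5 hits, 5 misses, 1 evictions

Answer: 1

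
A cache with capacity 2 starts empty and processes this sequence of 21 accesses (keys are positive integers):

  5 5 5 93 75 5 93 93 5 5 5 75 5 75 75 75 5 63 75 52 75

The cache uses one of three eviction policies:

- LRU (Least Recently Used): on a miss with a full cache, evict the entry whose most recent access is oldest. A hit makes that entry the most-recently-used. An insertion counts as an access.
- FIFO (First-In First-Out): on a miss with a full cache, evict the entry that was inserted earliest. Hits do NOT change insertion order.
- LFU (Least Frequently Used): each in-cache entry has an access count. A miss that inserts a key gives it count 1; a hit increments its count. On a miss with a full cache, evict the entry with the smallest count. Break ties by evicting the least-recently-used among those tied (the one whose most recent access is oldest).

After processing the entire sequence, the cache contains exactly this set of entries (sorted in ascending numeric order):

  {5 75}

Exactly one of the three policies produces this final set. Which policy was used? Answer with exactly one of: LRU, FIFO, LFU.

Simulating under each policy and comparing final sets:
  LRU: final set = {52 75} -> differs
  FIFO: final set = {52 75} -> differs
  LFU: final set = {5 75} -> MATCHES target
Only LFU produces the target set.

Answer: LFU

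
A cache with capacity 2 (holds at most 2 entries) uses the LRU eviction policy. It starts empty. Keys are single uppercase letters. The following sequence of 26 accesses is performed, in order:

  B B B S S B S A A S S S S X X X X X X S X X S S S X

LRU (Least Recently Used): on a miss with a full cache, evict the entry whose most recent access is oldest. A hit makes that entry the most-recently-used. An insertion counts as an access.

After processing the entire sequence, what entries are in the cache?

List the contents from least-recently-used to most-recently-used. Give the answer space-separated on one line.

LRU simulation (capacity=2):
  1. access B: MISS. Cache (LRU->MRU): [B]
  2. access B: HIT. Cache (LRU->MRU): [B]
  3. access B: HIT. Cache (LRU->MRU): [B]
  4. access S: MISS. Cache (LRU->MRU): [B S]
  5. access S: HIT. Cache (LRU->MRU): [B S]
  6. access B: HIT. Cache (LRU->MRU): [S B]
  7. access S: HIT. Cache (LRU->MRU): [B S]
  8. access A: MISS, evict B. Cache (LRU->MRU): [S A]
  9. access A: HIT. Cache (LRU->MRU): [S A]
  10. access S: HIT. Cache (LRU->MRU): [A S]
  11. access S: HIT. Cache (LRU->MRU): [A S]
  12. access S: HIT. Cache (LRU->MRU): [A S]
  13. access S: HIT. Cache (LRU->MRU): [A S]
  14. access X: MISS, evict A. Cache (LRU->MRU): [S X]
  15. access X: HIT. Cache (LRU->MRU): [S X]
  16. access X: HIT. Cache (LRU->MRU): [S X]
  17. access X: HIT. Cache (LRU->MRU): [S X]
  18. access X: HIT. Cache (LRU->MRU): [S X]
  19. access X: HIT. Cache (LRU->MRU): [S X]
  20. access S: HIT. Cache (LRU->MRU): [X S]
  21. access X: HIT. Cache (LRU->MRU): [S X]
  22. access X: HIT. Cache (LRU->MRU): [S X]
  23. access S: HIT. Cache (LRU->MRU): [X S]
  24. access S: HIT. Cache (LRU->MRU): [X S]
  25. access S: HIT. Cache (LRU->MRU): [X S]
  26. access X: HIT. Cache (LRU->MRU): [S X]
Total: 22 hits, 4 misses, 2 evictions

Answer: S X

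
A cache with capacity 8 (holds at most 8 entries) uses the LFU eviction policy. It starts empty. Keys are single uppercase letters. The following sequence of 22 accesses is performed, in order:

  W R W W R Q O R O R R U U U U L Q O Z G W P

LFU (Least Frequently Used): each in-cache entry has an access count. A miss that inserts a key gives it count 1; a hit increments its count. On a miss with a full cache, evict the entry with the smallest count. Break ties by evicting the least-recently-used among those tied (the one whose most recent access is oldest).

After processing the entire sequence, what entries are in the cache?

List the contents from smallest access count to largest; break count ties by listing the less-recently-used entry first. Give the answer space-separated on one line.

Answer: Z G P Q O U W R

Derivation:
LFU simulation (capacity=8):
  1. access W: MISS. Cache: [W(c=1)]
  2. access R: MISS. Cache: [W(c=1) R(c=1)]
  3. access W: HIT, count now 2. Cache: [R(c=1) W(c=2)]
  4. access W: HIT, count now 3. Cache: [R(c=1) W(c=3)]
  5. access R: HIT, count now 2. Cache: [R(c=2) W(c=3)]
  6. access Q: MISS. Cache: [Q(c=1) R(c=2) W(c=3)]
  7. access O: MISS. Cache: [Q(c=1) O(c=1) R(c=2) W(c=3)]
  8. access R: HIT, count now 3. Cache: [Q(c=1) O(c=1) W(c=3) R(c=3)]
  9. access O: HIT, count now 2. Cache: [Q(c=1) O(c=2) W(c=3) R(c=3)]
  10. access R: HIT, count now 4. Cache: [Q(c=1) O(c=2) W(c=3) R(c=4)]
  11. access R: HIT, count now 5. Cache: [Q(c=1) O(c=2) W(c=3) R(c=5)]
  12. access U: MISS. Cache: [Q(c=1) U(c=1) O(c=2) W(c=3) R(c=5)]
  13. access U: HIT, count now 2. Cache: [Q(c=1) O(c=2) U(c=2) W(c=3) R(c=5)]
  14. access U: HIT, count now 3. Cache: [Q(c=1) O(c=2) W(c=3) U(c=3) R(c=5)]
  15. access U: HIT, count now 4. Cache: [Q(c=1) O(c=2) W(c=3) U(c=4) R(c=5)]
  16. access L: MISS. Cache: [Q(c=1) L(c=1) O(c=2) W(c=3) U(c=4) R(c=5)]
  17. access Q: HIT, count now 2. Cache: [L(c=1) O(c=2) Q(c=2) W(c=3) U(c=4) R(c=5)]
  18. access O: HIT, count now 3. Cache: [L(c=1) Q(c=2) W(c=3) O(c=3) U(c=4) R(c=5)]
  19. access Z: MISS. Cache: [L(c=1) Z(c=1) Q(c=2) W(c=3) O(c=3) U(c=4) R(c=5)]
  20. access G: MISS. Cache: [L(c=1) Z(c=1) G(c=1) Q(c=2) W(c=3) O(c=3) U(c=4) R(c=5)]
  21. access W: HIT, count now 4. Cache: [L(c=1) Z(c=1) G(c=1) Q(c=2) O(c=3) U(c=4) W(c=4) R(c=5)]
  22. access P: MISS, evict L(c=1). Cache: [Z(c=1) G(c=1) P(c=1) Q(c=2) O(c=3) U(c=4) W(c=4) R(c=5)]
Total: 13 hits, 9 misses, 1 evictions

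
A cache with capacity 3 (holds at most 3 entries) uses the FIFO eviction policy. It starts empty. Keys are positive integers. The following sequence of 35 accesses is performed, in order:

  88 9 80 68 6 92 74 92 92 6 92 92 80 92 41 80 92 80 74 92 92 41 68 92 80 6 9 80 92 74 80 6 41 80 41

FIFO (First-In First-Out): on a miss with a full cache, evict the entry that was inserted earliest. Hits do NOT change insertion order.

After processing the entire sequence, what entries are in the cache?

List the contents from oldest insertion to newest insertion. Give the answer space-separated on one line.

FIFO simulation (capacity=3):
  1. access 88: MISS. Cache (old->new): [88]
  2. access 9: MISS. Cache (old->new): [88 9]
  3. access 80: MISS. Cache (old->new): [88 9 80]
  4. access 68: MISS, evict 88. Cache (old->new): [9 80 68]
  5. access 6: MISS, evict 9. Cache (old->new): [80 68 6]
  6. access 92: MISS, evict 80. Cache (old->new): [68 6 92]
  7. access 74: MISS, evict 68. Cache (old->new): [6 92 74]
  8. access 92: HIT. Cache (old->new): [6 92 74]
  9. access 92: HIT. Cache (old->new): [6 92 74]
  10. access 6: HIT. Cache (old->new): [6 92 74]
  11. access 92: HIT. Cache (old->new): [6 92 74]
  12. access 92: HIT. Cache (old->new): [6 92 74]
  13. access 80: MISS, evict 6. Cache (old->new): [92 74 80]
  14. access 92: HIT. Cache (old->new): [92 74 80]
  15. access 41: MISS, evict 92. Cache (old->new): [74 80 41]
  16. access 80: HIT. Cache (old->new): [74 80 41]
  17. access 92: MISS, evict 74. Cache (old->new): [80 41 92]
  18. access 80: HIT. Cache (old->new): [80 41 92]
  19. access 74: MISS, evict 80. Cache (old->new): [41 92 74]
  20. access 92: HIT. Cache (old->new): [41 92 74]
  21. access 92: HIT. Cache (old->new): [41 92 74]
  22. access 41: HIT. Cache (old->new): [41 92 74]
  23. access 68: MISS, evict 41. Cache (old->new): [92 74 68]
  24. access 92: HIT. Cache (old->new): [92 74 68]
  25. access 80: MISS, evict 92. Cache (old->new): [74 68 80]
  26. access 6: MISS, evict 74. Cache (old->new): [68 80 6]
  27. access 9: MISS, evict 68. Cache (old->new): [80 6 9]
  28. access 80: HIT. Cache (old->new): [80 6 9]
  29. access 92: MISS, evict 80. Cache (old->new): [6 9 92]
  30. access 74: MISS, evict 6. Cache (old->new): [9 92 74]
  31. access 80: MISS, evict 9. Cache (old->new): [92 74 80]
  32. access 6: MISS, evict 92. Cache (old->new): [74 80 6]
  33. access 41: MISS, evict 74. Cache (old->new): [80 6 41]
  34. access 80: HIT. Cache (old->new): [80 6 41]
  35. access 41: HIT. Cache (old->new): [80 6 41]
Total: 15 hits, 20 misses, 17 evictions

Answer: 80 6 41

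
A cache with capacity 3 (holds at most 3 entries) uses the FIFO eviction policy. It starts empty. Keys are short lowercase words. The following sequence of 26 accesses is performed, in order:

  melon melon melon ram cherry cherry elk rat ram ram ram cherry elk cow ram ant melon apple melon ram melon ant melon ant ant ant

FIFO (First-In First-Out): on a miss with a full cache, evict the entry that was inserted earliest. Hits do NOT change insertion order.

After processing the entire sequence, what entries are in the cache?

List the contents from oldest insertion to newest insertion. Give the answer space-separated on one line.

Answer: ram ant melon

Derivation:
FIFO simulation (capacity=3):
  1. access melon: MISS. Cache (old->new): [melon]
  2. access melon: HIT. Cache (old->new): [melon]
  3. access melon: HIT. Cache (old->new): [melon]
  4. access ram: MISS. Cache (old->new): [melon ram]
  5. access cherry: MISS. Cache (old->new): [melon ram cherry]
  6. access cherry: HIT. Cache (old->new): [melon ram cherry]
  7. access elk: MISS, evict melon. Cache (old->new): [ram cherry elk]
  8. access rat: MISS, evict ram. Cache (old->new): [cherry elk rat]
  9. access ram: MISS, evict cherry. Cache (old->new): [elk rat ram]
  10. access ram: HIT. Cache (old->new): [elk rat ram]
  11. access ram: HIT. Cache (old->new): [elk rat ram]
  12. access cherry: MISS, evict elk. Cache (old->new): [rat ram cherry]
  13. access elk: MISS, evict rat. Cache (old->new): [ram cherry elk]
  14. access cow: MISS, evict ram. Cache (old->new): [cherry elk cow]
  15. access ram: MISS, evict cherry. Cache (old->new): [elk cow ram]
  16. access ant: MISS, evict elk. Cache (old->new): [cow ram ant]
  17. access melon: MISS, evict cow. Cache (old->new): [ram ant melon]
  18. access apple: MISS, evict ram. Cache (old->new): [ant melon apple]
  19. access melon: HIT. Cache (old->new): [ant melon apple]
  20. access ram: MISS, evict ant. Cache (old->new): [melon apple ram]
  21. access melon: HIT. Cache (old->new): [melon apple ram]
  22. access ant: MISS, evict melon. Cache (old->new): [apple ram ant]
  23. access melon: MISS, evict apple. Cache (old->new): [ram ant melon]
  24. access ant: HIT. Cache (old->new): [ram ant melon]
  25. access ant: HIT. Cache (old->new): [ram ant melon]
  26. access ant: HIT. Cache (old->new): [ram ant melon]
Total: 10 hits, 16 misses, 13 evictions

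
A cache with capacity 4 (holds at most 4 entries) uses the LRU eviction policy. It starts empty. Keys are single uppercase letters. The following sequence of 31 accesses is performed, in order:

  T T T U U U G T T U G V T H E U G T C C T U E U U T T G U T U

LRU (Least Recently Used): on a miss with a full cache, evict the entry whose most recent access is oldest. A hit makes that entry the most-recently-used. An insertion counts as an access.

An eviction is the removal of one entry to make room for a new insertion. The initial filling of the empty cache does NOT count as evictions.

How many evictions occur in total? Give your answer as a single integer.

Answer: 8

Derivation:
LRU simulation (capacity=4):
  1. access T: MISS. Cache (LRU->MRU): [T]
  2. access T: HIT. Cache (LRU->MRU): [T]
  3. access T: HIT. Cache (LRU->MRU): [T]
  4. access U: MISS. Cache (LRU->MRU): [T U]
  5. access U: HIT. Cache (LRU->MRU): [T U]
  6. access U: HIT. Cache (LRU->MRU): [T U]
  7. access G: MISS. Cache (LRU->MRU): [T U G]
  8. access T: HIT. Cache (LRU->MRU): [U G T]
  9. access T: HIT. Cache (LRU->MRU): [U G T]
  10. access U: HIT. Cache (LRU->MRU): [G T U]
  11. access G: HIT. Cache (LRU->MRU): [T U G]
  12. access V: MISS. Cache (LRU->MRU): [T U G V]
  13. access T: HIT. Cache (LRU->MRU): [U G V T]
  14. access H: MISS, evict U. Cache (LRU->MRU): [G V T H]
  15. access E: MISS, evict G. Cache (LRU->MRU): [V T H E]
  16. access U: MISS, evict V. Cache (LRU->MRU): [T H E U]
  17. access G: MISS, evict T. Cache (LRU->MRU): [H E U G]
  18. access T: MISS, evict H. Cache (LRU->MRU): [E U G T]
  19. access C: MISS, evict E. Cache (LRU->MRU): [U G T C]
  20. access C: HIT. Cache (LRU->MRU): [U G T C]
  21. access T: HIT. Cache (LRU->MRU): [U G C T]
  22. access U: HIT. Cache (LRU->MRU): [G C T U]
  23. access E: MISS, evict G. Cache (LRU->MRU): [C T U E]
  24. access U: HIT. Cache (LRU->MRU): [C T E U]
  25. access U: HIT. Cache (LRU->MRU): [C T E U]
  26. access T: HIT. Cache (LRU->MRU): [C E U T]
  27. access T: HIT. Cache (LRU->MRU): [C E U T]
  28. access G: MISS, evict C. Cache (LRU->MRU): [E U T G]
  29. access U: HIT. Cache (LRU->MRU): [E T G U]
  30. access T: HIT. Cache (LRU->MRU): [E G U T]
  31. access U: HIT. Cache (LRU->MRU): [E G T U]
Total: 19 hits, 12 misses, 8 evictions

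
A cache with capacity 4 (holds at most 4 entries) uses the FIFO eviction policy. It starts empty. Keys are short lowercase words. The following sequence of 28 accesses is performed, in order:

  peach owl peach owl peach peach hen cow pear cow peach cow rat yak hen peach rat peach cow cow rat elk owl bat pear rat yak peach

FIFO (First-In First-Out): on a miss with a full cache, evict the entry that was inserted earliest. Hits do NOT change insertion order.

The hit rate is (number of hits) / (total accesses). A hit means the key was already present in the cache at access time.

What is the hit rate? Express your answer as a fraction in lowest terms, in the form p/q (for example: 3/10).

FIFO simulation (capacity=4):
  1. access peach: MISS. Cache (old->new): [peach]
  2. access owl: MISS. Cache (old->new): [peach owl]
  3. access peach: HIT. Cache (old->new): [peach owl]
  4. access owl: HIT. Cache (old->new): [peach owl]
  5. access peach: HIT. Cache (old->new): [peach owl]
  6. access peach: HIT. Cache (old->new): [peach owl]
  7. access hen: MISS. Cache (old->new): [peach owl hen]
  8. access cow: MISS. Cache (old->new): [peach owl hen cow]
  9. access pear: MISS, evict peach. Cache (old->new): [owl hen cow pear]
  10. access cow: HIT. Cache (old->new): [owl hen cow pear]
  11. access peach: MISS, evict owl. Cache (old->new): [hen cow pear peach]
  12. access cow: HIT. Cache (old->new): [hen cow pear peach]
  13. access rat: MISS, evict hen. Cache (old->new): [cow pear peach rat]
  14. access yak: MISS, evict cow. Cache (old->new): [pear peach rat yak]
  15. access hen: MISS, evict pear. Cache (old->new): [peach rat yak hen]
  16. access peach: HIT. Cache (old->new): [peach rat yak hen]
  17. access rat: HIT. Cache (old->new): [peach rat yak hen]
  18. access peach: HIT. Cache (old->new): [peach rat yak hen]
  19. access cow: MISS, evict peach. Cache (old->new): [rat yak hen cow]
  20. access cow: HIT. Cache (old->new): [rat yak hen cow]
  21. access rat: HIT. Cache (old->new): [rat yak hen cow]
  22. access elk: MISS, evict rat. Cache (old->new): [yak hen cow elk]
  23. access owl: MISS, evict yak. Cache (old->new): [hen cow elk owl]
  24. access bat: MISS, evict hen. Cache (old->new): [cow elk owl bat]
  25. access pear: MISS, evict cow. Cache (old->new): [elk owl bat pear]
  26. access rat: MISS, evict elk. Cache (old->new): [owl bat pear rat]
  27. access yak: MISS, evict owl. Cache (old->new): [bat pear rat yak]
  28. access peach: MISS, evict bat. Cache (old->new): [pear rat yak peach]
Total: 11 hits, 17 misses, 13 evictions

Hit rate = 11/28

Answer: 11/28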